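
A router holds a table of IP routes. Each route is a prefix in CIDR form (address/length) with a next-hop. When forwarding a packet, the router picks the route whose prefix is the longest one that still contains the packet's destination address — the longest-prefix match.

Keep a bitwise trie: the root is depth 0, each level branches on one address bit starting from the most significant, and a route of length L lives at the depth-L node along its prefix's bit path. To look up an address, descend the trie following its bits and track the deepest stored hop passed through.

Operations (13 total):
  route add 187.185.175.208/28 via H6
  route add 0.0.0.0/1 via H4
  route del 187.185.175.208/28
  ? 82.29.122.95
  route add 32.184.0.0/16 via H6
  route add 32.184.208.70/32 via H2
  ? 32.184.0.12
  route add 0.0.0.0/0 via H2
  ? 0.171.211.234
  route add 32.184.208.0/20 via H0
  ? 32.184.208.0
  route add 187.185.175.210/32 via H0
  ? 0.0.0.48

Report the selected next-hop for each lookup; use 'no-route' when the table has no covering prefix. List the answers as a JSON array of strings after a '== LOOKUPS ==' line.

Apply in order:
  add 187.185.175.208/28 -> H6 at depth 28
  add 0.0.0.0/1 -> H4 at depth 1
  - 187.185.175.208/28 clear@28
  lookup 82.29.122.95: bits 0 walk d0:-→d1:H4 -> H4
  add 32.184.0.0/16 -> H6 at depth 16
  add 32.184.208.70/32 -> H2 at depth 32
  lookup 32.184.0.12: bits 0010000010111000 walk d0:-→d1:H4→d2:-→d3:-→d4:-→d5:-→d6:-→d7:-→d8:-→d9:-→d10:-→d11:-→d12:-→d13:-→d14:-→d15:-→d16:H6 -> H6
  add 0.0.0.0/0 -> H2 at depth 0
  lookup 0.171.211.234: bits 00 walk d0:H2→d1:H4→d2:- -> H4
  add 32.184.208.0/20 -> H0 at depth 20
  lookup 32.184.208.0: bits 0010000010111000110100000 walk d0:H2→d1:H4→d2:-→d3:-→d4:-→d5:-→d6:-→d7:-→d8:-→d9:-→d10:-→d11:-→d12:-→d13:-→d14:-→d15:-→d16:H6→d17:-→d18:-→d19:-→d20:H0→d21:-→d22:-→d23:-→d24:-→d25:- -> H0
  add 187.185.175.210/32 -> H0 at depth 32
  lookup 0.0.0.48: bits 00 walk d0:H2→d1:H4→d2:- -> H4

== LOOKUPS ==
["H4","H6","H4","H0","H4"]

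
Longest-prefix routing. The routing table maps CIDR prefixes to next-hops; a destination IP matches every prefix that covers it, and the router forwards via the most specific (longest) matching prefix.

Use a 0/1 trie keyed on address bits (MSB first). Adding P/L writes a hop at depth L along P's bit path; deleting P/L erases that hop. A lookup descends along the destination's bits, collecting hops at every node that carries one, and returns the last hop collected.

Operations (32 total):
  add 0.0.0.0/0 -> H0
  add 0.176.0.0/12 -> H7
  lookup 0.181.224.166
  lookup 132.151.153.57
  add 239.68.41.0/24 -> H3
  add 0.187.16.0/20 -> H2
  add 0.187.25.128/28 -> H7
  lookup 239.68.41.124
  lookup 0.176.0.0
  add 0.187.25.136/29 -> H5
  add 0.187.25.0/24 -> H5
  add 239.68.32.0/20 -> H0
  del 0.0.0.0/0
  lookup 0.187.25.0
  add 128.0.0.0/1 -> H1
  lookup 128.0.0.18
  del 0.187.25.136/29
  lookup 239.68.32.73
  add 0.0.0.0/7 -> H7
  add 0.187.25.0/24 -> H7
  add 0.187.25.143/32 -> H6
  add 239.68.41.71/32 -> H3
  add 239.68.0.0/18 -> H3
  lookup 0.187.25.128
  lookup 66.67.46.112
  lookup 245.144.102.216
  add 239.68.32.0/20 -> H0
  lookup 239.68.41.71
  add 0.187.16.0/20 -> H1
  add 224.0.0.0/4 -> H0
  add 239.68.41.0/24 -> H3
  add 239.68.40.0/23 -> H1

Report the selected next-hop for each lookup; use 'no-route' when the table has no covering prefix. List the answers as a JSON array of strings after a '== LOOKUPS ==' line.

Apply in order:
  + 0.0.0.0/0 (H0) depth=0
  + 0.176.0.0/12 (H7) depth=12
  Q 0.181.224.166: descend 000000001011 ; hops seen [H0,H7] ; pick H7
  Q 132.151.153.57: descend ε ; hops seen [H0] ; pick H0
  + 239.68.41.0/24 (H3) depth=24
  + 0.187.16.0/20 (H2) depth=20
  + 0.187.25.128/28 (H7) depth=28
  Q 239.68.41.124: descend 111011110100010000101001 ; hops seen [H0,H3] ; pick H3
  Q 0.176.0.0: descend 000000001011 ; hops seen [H0,H7] ; pick H7
  + 0.187.25.136/29 (H5) depth=29
  + 0.187.25.0/24 (H5) depth=24
  + 239.68.32.0/20 (H0) depth=20
  - 0.0.0.0/0 clear@0
  Q 0.187.25.0: descend 000000001011101100011001 ; hops seen [H7,H2,H5] ; pick H5
  + 128.0.0.0/1 (H1) depth=1
  Q 128.0.0.18: descend 1 ; hops seen [H1] ; pick H1
  - 0.187.25.136/29 clear@29
  Q 239.68.32.73: descend 11101111010001000010 ; hops seen [H1,H0] ; pick H0
  + 0.0.0.0/7 (H7) depth=7
  + 0.187.25.0/24 (H7) depth=24
  + 0.187.25.143/32 (H6) depth=32
  + 239.68.41.71/32 (H3) depth=32
  + 239.68.0.0/18 (H3) depth=18
  Q 0.187.25.128: descend 0000000010111011000110011000 ; hops seen [H7,H7,H2,H7,H7] ; pick H7
  Q 66.67.46.112: descend 0 ; hops seen [∅] ; pick no-route
  Q 245.144.102.216: descend 111 ; hops seen [H1] ; pick H1
  + 239.68.32.0/20 (H0) depth=20
  Q 239.68.41.71: descend 11101111010001000010100101000111 ; hops seen [H1,H3,H0,H3,H3] ; pick H3
  + 0.187.16.0/20 (H1) depth=20
  + 224.0.0.0/4 (H0) depth=4
  + 239.68.41.0/24 (H3) depth=24
  + 239.68.40.0/23 (H1) depth=23

== LOOKUPS ==
["H7","H0","H3","H7","H5","H1","H0","H7","no-route","H1","H3"]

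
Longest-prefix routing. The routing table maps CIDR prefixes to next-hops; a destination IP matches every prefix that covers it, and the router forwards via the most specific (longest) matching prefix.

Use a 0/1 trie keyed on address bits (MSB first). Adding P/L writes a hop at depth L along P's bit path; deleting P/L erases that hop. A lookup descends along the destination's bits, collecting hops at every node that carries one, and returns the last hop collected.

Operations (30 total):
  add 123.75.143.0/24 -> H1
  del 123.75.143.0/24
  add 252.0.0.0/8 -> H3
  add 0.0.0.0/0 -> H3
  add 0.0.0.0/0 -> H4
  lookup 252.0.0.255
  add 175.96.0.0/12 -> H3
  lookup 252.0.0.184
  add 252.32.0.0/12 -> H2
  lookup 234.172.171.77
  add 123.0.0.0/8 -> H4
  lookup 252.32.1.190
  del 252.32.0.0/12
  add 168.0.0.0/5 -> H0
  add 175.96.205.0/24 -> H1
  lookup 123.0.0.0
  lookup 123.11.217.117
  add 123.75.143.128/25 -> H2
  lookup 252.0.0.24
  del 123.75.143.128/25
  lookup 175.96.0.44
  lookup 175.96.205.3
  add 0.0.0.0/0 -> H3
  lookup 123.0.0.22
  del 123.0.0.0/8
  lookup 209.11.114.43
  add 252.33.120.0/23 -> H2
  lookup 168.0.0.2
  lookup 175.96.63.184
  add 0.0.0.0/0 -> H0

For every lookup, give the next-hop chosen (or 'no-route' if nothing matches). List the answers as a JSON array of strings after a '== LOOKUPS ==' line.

Apply in order:
  + 123.75.143.0/24 (H1) depth=24
  - 123.75.143.0/24 clear@24
  + 252.0.0.0/8 (H3) depth=8
  + 0.0.0.0/0 (H3) depth=0
  + 0.0.0.0/0 (H4) depth=0
  ? 252.0.0.255  path d0:H4→d1:-→d2:-→d3:-→d4:-→d5:-→d6:-→d7:-→d8:H3  best=H3
  + 175.96.0.0/12 (H3) depth=12
  ? 252.0.0.184  path d0:H4→d1:-→d2:-→d3:-→d4:-→d5:-→d6:-→d7:-→d8:H3  best=H3
  + 252.32.0.0/12 (H2) depth=12
  ? 234.172.171.77  path d0:H4→d1:-→d2:-→d3:-  best=H4
  + 123.0.0.0/8 (H4) depth=8
  ? 252.32.1.190  path d0:H4→d1:-→d2:-→d3:-→d4:-→d5:-→d6:-→d7:-→d8:H3→d9:-→d10:-→d11:-→d12:H2  best=H2
  - 252.32.0.0/12 clear@12
  + 168.0.0.0/5 (H0) depth=5
  + 175.96.205.0/24 (H1) depth=24
  ? 123.0.0.0  path d0:H4→d1:-→d2:-→d3:-→d4:-→d5:-→d6:-→d7:-→d8:H4→d9:-  best=H4
  ? 123.11.217.117  path d0:H4→d1:-→d2:-→d3:-→d4:-→d5:-→d6:-→d7:-→d8:H4→d9:-  best=H4
  + 123.75.143.128/25 (H2) depth=25
  ? 252.0.0.24  path d0:H4→d1:-→d2:-→d3:-→d4:-→d5:-→d6:-→d7:-→d8:H3→d9:-→d10:-  best=H3
  - 123.75.143.128/25 clear@25
  ? 175.96.0.44  path d0:H4→d1:-→d2:-→d3:-→d4:-→d5:H0→d6:-→d7:-→d8:-→d9:-→d10:-→d11:-→d12:H3→d13:-→d14:-→d15:-→d16:-  best=H3
  ? 175.96.205.3  path d0:H4→d1:-→d2:-→d3:-→d4:-→d5:H0→d6:-→d7:-→d8:-→d9:-→d10:-→d11:-→d12:H3→d13:-→d14:-→d15:-→d16:-→d17:-→d18:-→d19:-→d20:-→d21:-→d22:-→d23:-→d24:H1  best=H1
  + 0.0.0.0/0 (H3) depth=0
  ? 123.0.0.22  path d0:H3→d1:-→d2:-→d3:-→d4:-→d5:-→d6:-→d7:-→d8:H4→d9:-  best=H4
  - 123.0.0.0/8 clear@8
  ? 209.11.114.43  path d0:H3→d1:-→d2:-  best=H3
  + 252.33.120.0/23 (H2) depth=23
  ? 168.0.0.2  path d0:H3→d1:-→d2:-→d3:-→d4:-→d5:H0  best=H0
  ? 175.96.63.184  path d0:H3→d1:-→d2:-→d3:-→d4:-→d5:H0→d6:-→d7:-→d8:-→d9:-→d10:-→d11:-→d12:H3→d13:-→d14:-→d15:-→d16:-  best=H3
  + 0.0.0.0/0 (H0) depth=0

== LOOKUPS ==
["H3","H3","H4","H2","H4","H4","H3","H3","H1","H4","H3","H0","H3"]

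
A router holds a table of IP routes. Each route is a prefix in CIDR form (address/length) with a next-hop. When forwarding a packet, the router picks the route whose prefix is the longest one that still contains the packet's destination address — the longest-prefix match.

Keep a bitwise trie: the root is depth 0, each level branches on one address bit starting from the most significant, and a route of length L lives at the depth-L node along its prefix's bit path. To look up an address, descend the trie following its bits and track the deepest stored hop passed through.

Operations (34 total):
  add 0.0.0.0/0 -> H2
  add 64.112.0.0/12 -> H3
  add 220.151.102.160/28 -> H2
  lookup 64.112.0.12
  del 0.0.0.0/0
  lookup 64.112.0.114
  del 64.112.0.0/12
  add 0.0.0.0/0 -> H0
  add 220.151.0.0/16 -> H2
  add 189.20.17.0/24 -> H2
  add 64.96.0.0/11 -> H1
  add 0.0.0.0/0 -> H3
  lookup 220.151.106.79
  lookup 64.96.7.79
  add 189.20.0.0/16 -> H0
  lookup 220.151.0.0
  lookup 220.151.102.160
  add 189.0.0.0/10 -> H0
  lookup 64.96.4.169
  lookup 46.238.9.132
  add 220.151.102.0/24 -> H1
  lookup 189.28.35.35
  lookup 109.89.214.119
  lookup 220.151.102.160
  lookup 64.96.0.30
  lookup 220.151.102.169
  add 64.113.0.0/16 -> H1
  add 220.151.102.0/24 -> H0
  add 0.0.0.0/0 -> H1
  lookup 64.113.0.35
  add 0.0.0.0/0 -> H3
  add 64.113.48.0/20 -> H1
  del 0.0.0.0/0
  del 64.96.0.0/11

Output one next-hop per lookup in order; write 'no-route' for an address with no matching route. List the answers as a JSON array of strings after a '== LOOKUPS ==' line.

Trace:
  + 0.0.0.0/0 (H2) depth=0
  + 64.112.0.0/12 (H3) depth=12
  + 220.151.102.160/28 (H2) depth=28
  lookup 64.112.0.12: bits 010000000111 walk d0:H2→d1:-→d2:-→d3:-→d4:-→d5:-→d6:-→d7:-→d8:-→d9:-→d10:-→d11:-→d12:H3 -> H3
  - 0.0.0.0/0 clear@0
  lookup 64.112.0.114: bits 010000000111 walk d0:-→d1:-→d2:-→d3:-→d4:-→d5:-→d6:-→d7:-→d8:-→d9:-→d10:-→d11:-→d12:H3 -> H3
  - 64.112.0.0/12 clear@12
  + 0.0.0.0/0 (H0) depth=0
  + 220.151.0.0/16 (H2) depth=16
  + 189.20.17.0/24 (H2) depth=24
  + 64.96.0.0/11 (H1) depth=11
  + 0.0.0.0/0 (H3) depth=0
  lookup 220.151.106.79: bits 11011100100101110110 walk d0:H3→d1:-→d2:-→d3:-→d4:-→d5:-→d6:-→d7:-→d8:-→d9:-→d10:-→d11:-→d12:-→d13:-→d14:-→d15:-→d16:H2→d17:-→d18:-→d19:-→d20:- -> H2
  lookup 64.96.7.79: bits 01000000011 walk d0:H3→d1:-→d2:-→d3:-→d4:-→d5:-→d6:-→d7:-→d8:-→d9:-→d10:-→d11:H1 -> H1
  + 189.20.0.0/16 (H0) depth=16
  lookup 220.151.0.0: bits 11011100100101110 walk d0:H3→d1:-→d2:-→d3:-→d4:-→d5:-→d6:-→d7:-→d8:-→d9:-→d10:-→d11:-→d12:-→d13:-→d14:-→d15:-→d16:H2→d17:- -> H2
  lookup 220.151.102.160: bits 1101110010010111011001101010 walk d0:H3→d1:-→d2:-→d3:-→d4:-→d5:-→d6:-→d7:-→d8:-→d9:-→d10:-→d11:-→d12:-→d13:-→d14:-→d15:-→d16:H2→d17:-→d18:-→d19:-→d20:-→d21:-→d22:-→d23:-→d24:-→d25:-→d26:-→d27:-→d28:H2 -> H2
  + 189.0.0.0/10 (H0) depth=10
  lookup 64.96.4.169: bits 01000000011 walk d0:H3→d1:-→d2:-→d3:-→d4:-→d5:-→d6:-→d7:-→d8:-→d9:-→d10:-→d11:H1 -> H1
  lookup 46.238.9.132: bits 0 walk d0:H3→d1:- -> H3
  + 220.151.102.0/24 (H1) depth=24
  lookup 189.28.35.35: bits 101111010001 walk d0:H3→d1:-→d2:-→d3:-→d4:-→d5:-→d6:-→d7:-→d8:-→d9:-→d10:H0→d11:-→d12:- -> H0
  lookup 109.89.214.119: bits 01 walk d0:H3→d1:-→d2:- -> H3
  lookup 220.151.102.160: bits 1101110010010111011001101010 walk d0:H3→d1:-→d2:-→d3:-→d4:-→d5:-→d6:-→d7:-→d8:-→d9:-→d10:-→d11:-→d12:-→d13:-→d14:-→d15:-→d16:H2→d17:-→d18:-→d19:-→d20:-→d21:-→d22:-→d23:-→d24:H1→d25:-→d26:-→d27:-→d28:H2 -> H2
  lookup 64.96.0.30: bits 01000000011 walk d0:H3→d1:-→d2:-→d3:-→d4:-→d5:-→d6:-→d7:-→d8:-→d9:-→d10:-→d11:H1 -> H1
  lookup 220.151.102.169: bits 1101110010010111011001101010 walk d0:H3→d1:-→d2:-→d3:-→d4:-→d5:-→d6:-→d7:-→d8:-→d9:-→d10:-→d11:-→d12:-→d13:-→d14:-→d15:-→d16:H2→d17:-→d18:-→d19:-→d20:-→d21:-→d22:-→d23:-→d24:H1→d25:-→d26:-→d27:-→d28:H2 -> H2
  + 64.113.0.0/16 (H1) depth=16
  + 220.151.102.0/24 (H0) depth=24
  + 0.0.0.0/0 (H1) depth=0
  lookup 64.113.0.35: bits 0100000001110001 walk d0:H1→d1:-→d2:-→d3:-→d4:-→d5:-→d6:-→d7:-→d8:-→d9:-→d10:-→d11:H1→d12:-→d13:-→d14:-→d15:-→d16:H1 -> H1
  + 0.0.0.0/0 (H3) depth=0
  + 64.113.48.0/20 (H1) depth=20
  - 0.0.0.0/0 clear@0
  - 64.96.0.0/11 clear@11

== LOOKUPS ==
["H3","H3","H2","H1","H2","H2","H1","H3","H0","H3","H2","H1","H2","H1"]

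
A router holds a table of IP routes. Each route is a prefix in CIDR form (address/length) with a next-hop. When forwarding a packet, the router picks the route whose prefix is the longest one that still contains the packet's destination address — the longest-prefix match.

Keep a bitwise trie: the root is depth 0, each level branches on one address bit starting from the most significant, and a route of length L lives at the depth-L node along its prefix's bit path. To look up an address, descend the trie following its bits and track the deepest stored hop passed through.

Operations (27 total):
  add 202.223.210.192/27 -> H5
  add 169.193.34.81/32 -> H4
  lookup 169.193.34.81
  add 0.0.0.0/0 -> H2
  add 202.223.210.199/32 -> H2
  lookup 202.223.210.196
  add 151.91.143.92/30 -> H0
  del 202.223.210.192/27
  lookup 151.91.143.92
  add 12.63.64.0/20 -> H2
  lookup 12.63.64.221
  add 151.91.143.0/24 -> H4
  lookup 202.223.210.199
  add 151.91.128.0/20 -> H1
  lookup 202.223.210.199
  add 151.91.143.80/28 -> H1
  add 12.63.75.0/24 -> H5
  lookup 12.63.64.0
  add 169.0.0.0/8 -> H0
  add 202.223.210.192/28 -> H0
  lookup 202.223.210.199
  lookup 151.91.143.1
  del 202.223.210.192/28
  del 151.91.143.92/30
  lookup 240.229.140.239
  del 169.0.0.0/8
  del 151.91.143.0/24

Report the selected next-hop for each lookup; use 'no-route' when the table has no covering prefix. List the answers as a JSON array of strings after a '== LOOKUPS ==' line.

Apply in order:
  add 202.223.210.192/27 -> H5 at depth 27
  add 169.193.34.81/32 -> H4 at depth 32
  lookup 169.193.34.81: bits 10101001110000010010001001010001 walk d0:-→d1:-→d2:-→d3:-→d4:-→d5:-→d6:-→d7:-→d8:-→d9:-→d10:-→d11:-→d12:-→d13:-→d14:-→d15:-→d16:-→d17:-→d18:-→d19:-→d20:-→d21:-→d22:-→d23:-→d24:-→d25:-→d26:-→d27:-→d28:-→d29:-→d30:-→d31:-→d32:H4 -> H4
  add 0.0.0.0/0 -> H2 at depth 0
  add 202.223.210.199/32 -> H2 at depth 32
  lookup 202.223.210.196: bits 110010101101111111010010110001 walk d0:H2→d1:-→d2:-→d3:-→d4:-→d5:-→d6:-→d7:-→d8:-→d9:-→d10:-→d11:-→d12:-→d13:-→d14:-→d15:-→d16:-→d17:-→d18:-→d19:-→d20:-→d21:-→d22:-→d23:-→d24:-→d25:-→d26:-→d27:H5→d28:-→d29:-→d30:- -> H5
  add 151.91.143.92/30 -> H0 at depth 30
  - 202.223.210.192/27 clear@27
  lookup 151.91.143.92: bits 100101110101101110001111010111 walk d0:H2→d1:-→d2:-→d3:-→d4:-→d5:-→d6:-→d7:-→d8:-→d9:-→d10:-→d11:-→d12:-→d13:-→d14:-→d15:-→d16:-→d17:-→d18:-→d19:-→d20:-→d21:-→d22:-→d23:-→d24:-→d25:-→d26:-→d27:-→d28:-→d29:-→d30:H0 -> H0
  add 12.63.64.0/20 -> H2 at depth 20
  lookup 12.63.64.221: bits 00001100001111110100 walk d0:H2→d1:-→d2:-→d3:-→d4:-→d5:-→d6:-→d7:-→d8:-→d9:-→d10:-→d11:-→d12:-→d13:-→d14:-→d15:-→d16:-→d17:-→d18:-→d19:-→d20:H2 -> H2
  add 151.91.143.0/24 -> H4 at depth 24
  lookup 202.223.210.199: bits 11001010110111111101001011000111 walk d0:H2→d1:-→d2:-→d3:-→d4:-→d5:-→d6:-→d7:-→d8:-→d9:-→d10:-→d11:-→d12:-→d13:-→d14:-→d15:-→d16:-→d17:-→d18:-→d19:-→d20:-→d21:-→d22:-→d23:-→d24:-→d25:-→d26:-→d27:-→d28:-→d29:-→d30:-→d31:-→d32:H2 -> H2
  add 151.91.128.0/20 -> H1 at depth 20
  lookup 202.223.210.199: bits 11001010110111111101001011000111 walk d0:H2→d1:-→d2:-→d3:-→d4:-→d5:-→d6:-→d7:-→d8:-→d9:-→d10:-→d11:-→d12:-→d13:-→d14:-→d15:-→d16:-→d17:-→d18:-→d19:-→d20:-→d21:-→d22:-→d23:-→d24:-→d25:-→d26:-→d27:-→d28:-→d29:-→d30:-→d31:-→d32:H2 -> H2
  add 151.91.143.80/28 -> H1 at depth 28
  add 12.63.75.0/24 -> H5 at depth 24
  lookup 12.63.64.0: bits 00001100001111110100 walk d0:H2→d1:-→d2:-→d3:-→d4:-→d5:-→d6:-→d7:-→d8:-→d9:-→d10:-→d11:-→d12:-→d13:-→d14:-→d15:-→d16:-→d17:-→d18:-→d19:-→d20:H2 -> H2
  add 169.0.0.0/8 -> H0 at depth 8
  add 202.223.210.192/28 -> H0 at depth 28
  lookup 202.223.210.199: bits 11001010110111111101001011000111 walk d0:H2→d1:-→d2:-→d3:-→d4:-→d5:-→d6:-→d7:-→d8:-→d9:-→d10:-→d11:-→d12:-→d13:-→d14:-→d15:-→d16:-→d17:-→d18:-→d19:-→d20:-→d21:-→d22:-→d23:-→d24:-→d25:-→d26:-→d27:-→d28:H0→d29:-→d30:-→d31:-→d32:H2 -> H2
  lookup 151.91.143.1: bits 1001011101011011100011110 walk d0:H2→d1:-→d2:-→d3:-→d4:-→d5:-→d6:-→d7:-→d8:-→d9:-→d10:-→d11:-→d12:-→d13:-→d14:-→d15:-→d16:-→d17:-→d18:-→d19:-→d20:H1→d21:-→d22:-→d23:-→d24:H4→d25:- -> H4
  - 202.223.210.192/28 clear@28
  - 151.91.143.92/30 clear@30
  lookup 240.229.140.239: bits 11 walk d0:H2→d1:-→d2:- -> H2
  - 169.0.0.0/8 clear@8
  - 151.91.143.0/24 clear@24

== LOOKUPS ==
["H4","H5","H0","H2","H2","H2","H2","H2","H4","H2"]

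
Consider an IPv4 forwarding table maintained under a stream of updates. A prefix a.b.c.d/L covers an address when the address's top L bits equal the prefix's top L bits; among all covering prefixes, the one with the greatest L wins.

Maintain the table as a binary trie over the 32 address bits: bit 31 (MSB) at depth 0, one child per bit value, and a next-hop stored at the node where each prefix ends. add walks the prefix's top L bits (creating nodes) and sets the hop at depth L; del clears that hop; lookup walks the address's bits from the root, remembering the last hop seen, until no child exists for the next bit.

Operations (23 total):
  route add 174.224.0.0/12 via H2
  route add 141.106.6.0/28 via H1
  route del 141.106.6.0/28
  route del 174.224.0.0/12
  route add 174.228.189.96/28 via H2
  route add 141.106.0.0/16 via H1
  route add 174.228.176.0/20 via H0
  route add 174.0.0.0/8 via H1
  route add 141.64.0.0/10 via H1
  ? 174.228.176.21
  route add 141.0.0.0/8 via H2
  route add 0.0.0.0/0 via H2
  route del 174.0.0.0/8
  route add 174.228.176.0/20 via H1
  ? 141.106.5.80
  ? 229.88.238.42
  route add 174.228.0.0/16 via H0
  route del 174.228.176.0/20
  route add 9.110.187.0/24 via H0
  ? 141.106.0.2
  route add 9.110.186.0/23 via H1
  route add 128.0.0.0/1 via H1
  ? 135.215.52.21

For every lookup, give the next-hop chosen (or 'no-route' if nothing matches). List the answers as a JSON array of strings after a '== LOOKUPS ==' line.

Trace:
  add 174.224.0.0/12 -> H2 at depth 12
  add 141.106.6.0/28 -> H1 at depth 28
  - 141.106.6.0/28 clear@28
  - 174.224.0.0/12 clear@12
  add 174.228.189.96/28 -> H2 at depth 28
  add 141.106.0.0/16 -> H1 at depth 16
  add 174.228.176.0/20 -> H0 at depth 20
  add 174.0.0.0/8 -> H1 at depth 8
  add 141.64.0.0/10 -> H1 at depth 10
  Q 174.228.176.21: descend 10101110111001001011 ; hops seen [H1,H0] ; pick H0
  add 141.0.0.0/8 -> H2 at depth 8
  add 0.0.0.0/0 -> H2 at depth 0
  - 174.0.0.0/8 clear@8
  add 174.228.176.0/20 -> H1 at depth 20
  Q 141.106.5.80: descend 1000110101101010000001 ; hops seen [H2,H2,H1,H1] ; pick H1
  Q 229.88.238.42: descend 1 ; hops seen [H2] ; pick H2
  add 174.228.0.0/16 -> H0 at depth 16
  - 174.228.176.0/20 clear@20
  add 9.110.187.0/24 -> H0 at depth 24
  Q 141.106.0.2: descend 100011010110101000000 ; hops seen [H2,H2,H1,H1] ; pick H1
  add 9.110.186.0/23 -> H1 at depth 23
  add 128.0.0.0/1 -> H1 at depth 1
  Q 135.215.52.21: descend 1000 ; hops seen [H2,H1] ; pick H1

== LOOKUPS ==
["H0","H1","H2","H1","H1"]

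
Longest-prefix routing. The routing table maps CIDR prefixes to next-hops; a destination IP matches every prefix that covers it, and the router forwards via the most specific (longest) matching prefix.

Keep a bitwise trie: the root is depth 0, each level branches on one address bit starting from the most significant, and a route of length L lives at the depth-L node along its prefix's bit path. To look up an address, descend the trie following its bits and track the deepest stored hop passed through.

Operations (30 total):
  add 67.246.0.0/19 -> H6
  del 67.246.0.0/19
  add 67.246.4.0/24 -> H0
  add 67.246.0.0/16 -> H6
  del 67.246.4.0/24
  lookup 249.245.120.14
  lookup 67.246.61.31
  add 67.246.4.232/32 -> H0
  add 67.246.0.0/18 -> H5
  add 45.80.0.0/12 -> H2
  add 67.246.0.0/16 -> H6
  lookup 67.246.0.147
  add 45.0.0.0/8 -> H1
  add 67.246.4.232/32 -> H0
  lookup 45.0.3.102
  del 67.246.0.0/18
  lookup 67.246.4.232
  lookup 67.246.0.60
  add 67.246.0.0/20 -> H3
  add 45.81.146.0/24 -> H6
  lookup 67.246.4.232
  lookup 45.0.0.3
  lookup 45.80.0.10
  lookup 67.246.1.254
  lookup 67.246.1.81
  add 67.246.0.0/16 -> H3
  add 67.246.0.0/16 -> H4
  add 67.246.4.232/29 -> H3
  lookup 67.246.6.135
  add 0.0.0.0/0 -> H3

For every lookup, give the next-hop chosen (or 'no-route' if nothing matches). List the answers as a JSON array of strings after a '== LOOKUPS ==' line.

Trace:
  + 67.246.0.0/19 (H6) depth=19
  del 67.246.0.0/19 (clear depth 19)
  + 67.246.4.0/24 (H0) depth=24
  + 67.246.0.0/16 (H6) depth=16
  del 67.246.4.0/24 (clear depth 24)
  lookup 249.245.120.14: bits ε walk d0:- -> no-route
  lookup 67.246.61.31: bits 010000111111011000 walk d0:-→d1:-→d2:-→d3:-→d4:-→d5:-→d6:-→d7:-→d8:-→d9:-→d10:-→d11:-→d12:-→d13:-→d14:-→d15:-→d16:H6→d17:-→d18:- -> H6
  + 67.246.4.232/32 (H0) depth=32
  + 67.246.0.0/18 (H5) depth=18
  + 45.80.0.0/12 (H2) depth=12
  + 67.246.0.0/16 (H6) depth=16
  lookup 67.246.0.147: bits 010000111111011000000 walk d0:-→d1:-→d2:-→d3:-→d4:-→d5:-→d6:-→d7:-→d8:-→d9:-→d10:-→d11:-→d12:-→d13:-→d14:-→d15:-→d16:H6→d17:-→d18:H5→d19:-→d20:-→d21:- -> H5
  + 45.0.0.0/8 (H1) depth=8
  + 67.246.4.232/32 (H0) depth=32
  lookup 45.0.3.102: bits 001011010 walk d0:-→d1:-→d2:-→d3:-→d4:-→d5:-→d6:-→d7:-→d8:H1→d9:- -> H1
  del 67.246.0.0/18 (clear depth 18)
  lookup 67.246.4.232: bits 01000011111101100000010011101000 walk d0:-→d1:-→d2:-→d3:-→d4:-→d5:-→d6:-→d7:-→d8:-→d9:-→d10:-→d11:-→d12:-→d13:-→d14:-→d15:-→d16:H6→d17:-→d18:-→d19:-→d20:-→d21:-→d22:-→d23:-→d24:-→d25:-→d26:-→d27:-→d28:-→d29:-→d30:-→d31:-→d32:H0 -> H0
  lookup 67.246.0.60: bits 010000111111011000000 walk d0:-→d1:-→d2:-→d3:-→d4:-→d5:-→d6:-→d7:-→d8:-→d9:-→d10:-→d11:-→d12:-→d13:-→d14:-→d15:-→d16:H6→d17:-→d18:-→d19:-→d20:-→d21:- -> H6
  + 67.246.0.0/20 (H3) depth=20
  + 45.81.146.0/24 (H6) depth=24
  lookup 67.246.4.232: bits 01000011111101100000010011101000 walk d0:-→d1:-→d2:-→d3:-→d4:-→d5:-→d6:-→d7:-→d8:-→d9:-→d10:-→d11:-→d12:-→d13:-→d14:-→d15:-→d16:H6→d17:-→d18:-→d19:-→d20:H3→d21:-→d22:-→d23:-→d24:-→d25:-→d26:-→d27:-→d28:-→d29:-→d30:-→d31:-→d32:H0 -> H0
  lookup 45.0.0.3: bits 001011010 walk d0:-→d1:-→d2:-→d3:-→d4:-→d5:-→d6:-→d7:-→d8:H1→d9:- -> H1
  lookup 45.80.0.10: bits 001011010101000 walk d0:-→d1:-→d2:-→d3:-→d4:-→d5:-→d6:-→d7:-→d8:H1→d9:-→d10:-→d11:-→d12:H2→d13:-→d14:-→d15:- -> H2
  lookup 67.246.1.254: bits 010000111111011000000 walk d0:-→d1:-→d2:-→d3:-→d4:-→d5:-→d6:-→d7:-→d8:-→d9:-→d10:-→d11:-→d12:-→d13:-→d14:-→d15:-→d16:H6→d17:-→d18:-→d19:-→d20:H3→d21:- -> H3
  lookup 67.246.1.81: bits 010000111111011000000 walk d0:-→d1:-→d2:-→d3:-→d4:-→d5:-→d6:-→d7:-→d8:-→d9:-→d10:-→d11:-→d12:-→d13:-→d14:-→d15:-→d16:H6→d17:-→d18:-→d19:-→d20:H3→d21:- -> H3
  + 67.246.0.0/16 (H3) depth=16
  + 67.246.0.0/16 (H4) depth=16
  + 67.246.4.232/29 (H3) depth=29
  lookup 67.246.6.135: bits 0100001111110110000001 walk d0:-→d1:-→d2:-→d3:-→d4:-→d5:-→d6:-→d7:-→d8:-→d9:-→d10:-→d11:-→d12:-→d13:-→d14:-→d15:-→d16:H4→d17:-→d18:-→d19:-→d20:H3→d21:-→d22:- -> H3
  + 0.0.0.0/0 (H3) depth=0

== LOOKUPS ==
["no-route","H6","H5","H1","H0","H6","H0","H1","H2","H3","H3","H3"]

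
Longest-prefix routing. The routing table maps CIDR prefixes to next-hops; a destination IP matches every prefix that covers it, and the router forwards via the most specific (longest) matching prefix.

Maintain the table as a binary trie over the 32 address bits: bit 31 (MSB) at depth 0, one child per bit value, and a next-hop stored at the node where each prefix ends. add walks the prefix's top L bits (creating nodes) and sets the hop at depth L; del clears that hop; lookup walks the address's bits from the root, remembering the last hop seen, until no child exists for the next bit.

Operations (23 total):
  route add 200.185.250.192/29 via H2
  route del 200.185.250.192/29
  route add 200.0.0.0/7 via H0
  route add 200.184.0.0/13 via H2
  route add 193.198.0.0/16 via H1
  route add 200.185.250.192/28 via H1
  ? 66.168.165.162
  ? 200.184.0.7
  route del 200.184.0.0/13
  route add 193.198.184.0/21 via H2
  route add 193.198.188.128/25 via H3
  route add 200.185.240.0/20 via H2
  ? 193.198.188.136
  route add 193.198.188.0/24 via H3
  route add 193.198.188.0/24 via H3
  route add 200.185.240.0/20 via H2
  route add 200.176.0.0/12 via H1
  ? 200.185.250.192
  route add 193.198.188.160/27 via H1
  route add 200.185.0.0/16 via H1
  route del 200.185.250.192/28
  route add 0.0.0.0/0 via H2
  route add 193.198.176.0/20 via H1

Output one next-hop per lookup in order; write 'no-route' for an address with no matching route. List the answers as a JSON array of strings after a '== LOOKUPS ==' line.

Process each operation:
  + 200.185.250.192/29 (H2) depth=29
  - 200.185.250.192/29 clear@29
  + 200.0.0.0/7 (H0) depth=7
  + 200.184.0.0/13 (H2) depth=13
  + 193.198.0.0/16 (H1) depth=16
  + 200.185.250.192/28 (H1) depth=28
  lookup 66.168.165.162: bits ε walk d0:- -> no-route
  lookup 200.184.0.7: bits 110010001011100 walk d0:-→d1:-→d2:-→d3:-→d4:-→d5:-→d6:-→d7:H0→d8:-→d9:-→d10:-→d11:-→d12:-→d13:H2→d14:-→d15:- -> H2
  - 200.184.0.0/13 clear@13
  + 193.198.184.0/21 (H2) depth=21
  + 193.198.188.128/25 (H3) depth=25
  + 200.185.240.0/20 (H2) depth=20
  lookup 193.198.188.136: bits 1100000111000110101111001 walk d0:-→d1:-→d2:-→d3:-→d4:-→d5:-→d6:-→d7:-→d8:-→d9:-→d10:-→d11:-→d12:-→d13:-→d14:-→d15:-→d16:H1→d17:-→d18:-→d19:-→d20:-→d21:H2→d22:-→d23:-→d24:-→d25:H3 -> H3
  + 193.198.188.0/24 (H3) depth=24
  + 193.198.188.0/24 (H3) depth=24
  + 200.185.240.0/20 (H2) depth=20
  + 200.176.0.0/12 (H1) depth=12
  lookup 200.185.250.192: bits 11001000101110011111101011000 walk d0:-→d1:-→d2:-→d3:-→d4:-→d5:-→d6:-→d7:H0→d8:-→d9:-→d10:-→d11:-→d12:H1→d13:-→d14:-→d15:-→d16:-→d17:-→d18:-→d19:-→d20:H2→d21:-→d22:-→d23:-→d24:-→d25:-→d26:-→d27:-→d28:H1→d29:- -> H1
  + 193.198.188.160/27 (H1) depth=27
  + 200.185.0.0/16 (H1) depth=16
  - 200.185.250.192/28 clear@28
  + 0.0.0.0/0 (H2) depth=0
  + 193.198.176.0/20 (H1) depth=20

== LOOKUPS ==
["no-route","H2","H3","H1"]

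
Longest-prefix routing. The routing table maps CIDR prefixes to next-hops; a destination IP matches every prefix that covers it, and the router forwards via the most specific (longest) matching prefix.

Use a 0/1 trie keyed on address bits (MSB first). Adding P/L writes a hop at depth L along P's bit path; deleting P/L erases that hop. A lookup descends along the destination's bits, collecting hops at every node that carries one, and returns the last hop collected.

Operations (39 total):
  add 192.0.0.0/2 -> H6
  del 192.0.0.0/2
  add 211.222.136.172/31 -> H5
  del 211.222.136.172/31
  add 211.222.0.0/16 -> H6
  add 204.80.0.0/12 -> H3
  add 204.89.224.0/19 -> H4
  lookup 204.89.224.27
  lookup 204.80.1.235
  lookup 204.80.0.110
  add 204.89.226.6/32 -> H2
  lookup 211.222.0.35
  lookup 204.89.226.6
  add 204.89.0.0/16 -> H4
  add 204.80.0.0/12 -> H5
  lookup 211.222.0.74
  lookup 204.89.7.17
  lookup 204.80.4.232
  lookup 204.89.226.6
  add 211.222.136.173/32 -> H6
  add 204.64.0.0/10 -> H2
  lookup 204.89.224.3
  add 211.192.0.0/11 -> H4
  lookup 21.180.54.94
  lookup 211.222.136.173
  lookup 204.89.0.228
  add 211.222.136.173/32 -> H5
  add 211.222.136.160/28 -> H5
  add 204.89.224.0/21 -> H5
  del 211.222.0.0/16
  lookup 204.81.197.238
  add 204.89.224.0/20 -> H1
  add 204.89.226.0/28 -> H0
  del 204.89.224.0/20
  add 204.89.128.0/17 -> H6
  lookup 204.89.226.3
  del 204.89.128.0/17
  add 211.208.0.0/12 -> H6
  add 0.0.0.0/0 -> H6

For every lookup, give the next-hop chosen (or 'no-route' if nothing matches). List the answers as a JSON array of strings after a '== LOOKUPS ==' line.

Apply in order:
  add 192.0.0.0/2 -> H6 at depth 2
  - 192.0.0.0/2 clear@2
  add 211.222.136.172/31 -> H5 at depth 31
  - 211.222.136.172/31 clear@31
  add 211.222.0.0/16 -> H6 at depth 16
  add 204.80.0.0/12 -> H3 at depth 12
  add 204.89.224.0/19 -> H4 at depth 19
  ? 204.89.224.27  path d0:-→d1:-→d2:-→d3:-→d4:-→d5:-→d6:-→d7:-→d8:-→d9:-→d10:-→d11:-→d12:H3→d13:-→d14:-→d15:-→d16:-→d17:-→d18:-→d19:H4  best=H4
  ? 204.80.1.235  path d0:-→d1:-→d2:-→d3:-→d4:-→d5:-→d6:-→d7:-→d8:-→d9:-→d10:-→d11:-→d12:H3  best=H3
  ? 204.80.0.110  path d0:-→d1:-→d2:-→d3:-→d4:-→d5:-→d6:-→d7:-→d8:-→d9:-→d10:-→d11:-→d12:H3  best=H3
  add 204.89.226.6/32 -> H2 at depth 32
  ? 211.222.0.35  path d0:-→d1:-→d2:-→d3:-→d4:-→d5:-→d6:-→d7:-→d8:-→d9:-→d10:-→d11:-→d12:-→d13:-→d14:-→d15:-→d16:H6  best=H6
  ? 204.89.226.6  path d0:-→d1:-→d2:-→d3:-→d4:-→d5:-→d6:-→d7:-→d8:-→d9:-→d10:-→d11:-→d12:H3→d13:-→d14:-→d15:-→d16:-→d17:-→d18:-→d19:H4→d20:-→d21:-→d22:-→d23:-→d24:-→d25:-→d26:-→d27:-→d28:-→d29:-→d30:-→d31:-→d32:H2  best=H2
  add 204.89.0.0/16 -> H4 at depth 16
  add 204.80.0.0/12 -> H5 at depth 12
  ? 211.222.0.74  path d0:-→d1:-→d2:-→d3:-→d4:-→d5:-→d6:-→d7:-→d8:-→d9:-→d10:-→d11:-→d12:-→d13:-→d14:-→d15:-→d16:H6  best=H6
  ? 204.89.7.17  path d0:-→d1:-→d2:-→d3:-→d4:-→d5:-→d6:-→d7:-→d8:-→d9:-→d10:-→d11:-→d12:H5→d13:-→d14:-→d15:-→d16:H4  best=H4
  ? 204.80.4.232  path d0:-→d1:-→d2:-→d3:-→d4:-→d5:-→d6:-→d7:-→d8:-→d9:-→d10:-→d11:-→d12:H5  best=H5
  ? 204.89.226.6  path d0:-→d1:-→d2:-→d3:-→d4:-→d5:-→d6:-→d7:-→d8:-→d9:-→d10:-→d11:-→d12:H5→d13:-→d14:-→d15:-→d16:H4→d17:-→d18:-→d19:H4→d20:-→d21:-→d22:-→d23:-→d24:-→d25:-→d26:-→d27:-→d28:-→d29:-→d30:-→d31:-→d32:H2  best=H2
  add 211.222.136.173/32 -> H6 at depth 32
  add 204.64.0.0/10 -> H2 at depth 10
  ? 204.89.224.3  path d0:-→d1:-→d2:-→d3:-→d4:-→d5:-→d6:-→d7:-→d8:-→d9:-→d10:H2→d11:-→d12:H5→d13:-→d14:-→d15:-→d16:H4→d17:-→d18:-→d19:H4→d20:-→d21:-→d22:-  best=H4
  add 211.192.0.0/11 -> H4 at depth 11
  ? 21.180.54.94  path d0:-  best=no-route
  ? 211.222.136.173  path d0:-→d1:-→d2:-→d3:-→d4:-→d5:-→d6:-→d7:-→d8:-→d9:-→d10:-→d11:H4→d12:-→d13:-→d14:-→d15:-→d16:H6→d17:-→d18:-→d19:-→d20:-→d21:-→d22:-→d23:-→d24:-→d25:-→d26:-→d27:-→d28:-→d29:-→d30:-→d31:-→d32:H6  best=H6
  ? 204.89.0.228  path d0:-→d1:-→d2:-→d3:-→d4:-→d5:-→d6:-→d7:-→d8:-→d9:-→d10:H2→d11:-→d12:H5→d13:-→d14:-→d15:-→d16:H4  best=H4
  add 211.222.136.173/32 -> H5 at depth 32
  add 211.222.136.160/28 -> H5 at depth 28
  add 204.89.224.0/21 -> H5 at depth 21
  - 211.222.0.0/16 clear@16
  ? 204.81.197.238  path d0:-→d1:-→d2:-→d3:-→d4:-→d5:-→d6:-→d7:-→d8:-→d9:-→d10:H2→d11:-→d12:H5  best=H5
  add 204.89.224.0/20 -> H1 at depth 20
  add 204.89.226.0/28 -> H0 at depth 28
  - 204.89.224.0/20 clear@20
  add 204.89.128.0/17 -> H6 at depth 17
  ? 204.89.226.3  path d0:-→d1:-→d2:-→d3:-→d4:-→d5:-→d6:-→d7:-→d8:-→d9:-→d10:H2→d11:-→d12:H5→d13:-→d14:-→d15:-→d16:H4→d17:H6→d18:-→d19:H4→d20:-→d21:H5→d22:-→d23:-→d24:-→d25:-→d26:-→d27:-→d28:H0→d29:-  best=H0
  - 204.89.128.0/17 clear@17
  add 211.208.0.0/12 -> H6 at depth 12
  add 0.0.0.0/0 -> H6 at depth 0

== LOOKUPS ==
["H4","H3","H3","H6","H2","H6","H4","H5","H2","H4","no-route","H6","H4","H5","H0"]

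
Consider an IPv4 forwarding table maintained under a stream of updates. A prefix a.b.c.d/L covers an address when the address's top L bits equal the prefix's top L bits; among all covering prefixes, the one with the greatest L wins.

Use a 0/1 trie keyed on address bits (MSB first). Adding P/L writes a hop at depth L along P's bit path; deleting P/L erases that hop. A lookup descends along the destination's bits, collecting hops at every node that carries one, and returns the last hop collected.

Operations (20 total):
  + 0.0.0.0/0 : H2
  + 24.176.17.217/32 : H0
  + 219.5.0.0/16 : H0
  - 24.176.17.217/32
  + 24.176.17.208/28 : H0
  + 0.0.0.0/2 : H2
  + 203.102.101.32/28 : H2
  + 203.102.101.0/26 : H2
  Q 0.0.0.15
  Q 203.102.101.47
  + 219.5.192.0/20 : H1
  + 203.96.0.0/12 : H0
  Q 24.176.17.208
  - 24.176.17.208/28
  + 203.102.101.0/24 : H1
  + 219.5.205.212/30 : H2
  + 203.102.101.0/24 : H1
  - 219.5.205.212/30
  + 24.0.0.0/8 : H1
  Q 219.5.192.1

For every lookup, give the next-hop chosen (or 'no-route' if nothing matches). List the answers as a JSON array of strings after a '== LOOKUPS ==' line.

Apply in order:
  add 0.0.0.0/0 -> H2 at depth 0
  add 24.176.17.217/32 -> H0 at depth 32
  add 219.5.0.0/16 -> H0 at depth 16
  - 24.176.17.217/32 clear@32
  add 24.176.17.208/28 -> H0 at depth 28
  add 0.0.0.0/2 -> H2 at depth 2
  add 203.102.101.32/28 -> H2 at depth 28
  add 203.102.101.0/26 -> H2 at depth 26
  lookup 0.0.0.15: bits 000 walk d0:H2→d1:-→d2:H2→d3:- -> H2
  lookup 203.102.101.47: bits 1100101101100110011001010010 walk d0:H2→d1:-→d2:-→d3:-→d4:-→d5:-→d6:-→d7:-→d8:-→d9:-→d10:-→d11:-→d12:-→d13:-→d14:-→d15:-→d16:-→d17:-→d18:-→d19:-→d20:-→d21:-→d22:-→d23:-→d24:-→d25:-→d26:H2→d27:-→d28:H2 -> H2
  add 219.5.192.0/20 -> H1 at depth 20
  add 203.96.0.0/12 -> H0 at depth 12
  lookup 24.176.17.208: bits 0001100010110000000100011101 walk d0:H2→d1:-→d2:H2→d3:-→d4:-→d5:-→d6:-→d7:-→d8:-→d9:-→d10:-→d11:-→d12:-→d13:-→d14:-→d15:-→d16:-→d17:-→d18:-→d19:-→d20:-→d21:-→d22:-→d23:-→d24:-→d25:-→d26:-→d27:-→d28:H0 -> H0
  - 24.176.17.208/28 clear@28
  add 203.102.101.0/24 -> H1 at depth 24
  add 219.5.205.212/30 -> H2 at depth 30
  add 203.102.101.0/24 -> H1 at depth 24
  - 219.5.205.212/30 clear@30
  add 24.0.0.0/8 -> H1 at depth 8
  lookup 219.5.192.1: bits 11011011000001011100 walk d0:H2→d1:-→d2:-→d3:-→d4:-→d5:-→d6:-→d7:-→d8:-→d9:-→d10:-→d11:-→d12:-→d13:-→d14:-→d15:-→d16:H0→d17:-→d18:-→d19:-→d20:H1 -> H1

== LOOKUPS ==
["H2","H2","H0","H1"]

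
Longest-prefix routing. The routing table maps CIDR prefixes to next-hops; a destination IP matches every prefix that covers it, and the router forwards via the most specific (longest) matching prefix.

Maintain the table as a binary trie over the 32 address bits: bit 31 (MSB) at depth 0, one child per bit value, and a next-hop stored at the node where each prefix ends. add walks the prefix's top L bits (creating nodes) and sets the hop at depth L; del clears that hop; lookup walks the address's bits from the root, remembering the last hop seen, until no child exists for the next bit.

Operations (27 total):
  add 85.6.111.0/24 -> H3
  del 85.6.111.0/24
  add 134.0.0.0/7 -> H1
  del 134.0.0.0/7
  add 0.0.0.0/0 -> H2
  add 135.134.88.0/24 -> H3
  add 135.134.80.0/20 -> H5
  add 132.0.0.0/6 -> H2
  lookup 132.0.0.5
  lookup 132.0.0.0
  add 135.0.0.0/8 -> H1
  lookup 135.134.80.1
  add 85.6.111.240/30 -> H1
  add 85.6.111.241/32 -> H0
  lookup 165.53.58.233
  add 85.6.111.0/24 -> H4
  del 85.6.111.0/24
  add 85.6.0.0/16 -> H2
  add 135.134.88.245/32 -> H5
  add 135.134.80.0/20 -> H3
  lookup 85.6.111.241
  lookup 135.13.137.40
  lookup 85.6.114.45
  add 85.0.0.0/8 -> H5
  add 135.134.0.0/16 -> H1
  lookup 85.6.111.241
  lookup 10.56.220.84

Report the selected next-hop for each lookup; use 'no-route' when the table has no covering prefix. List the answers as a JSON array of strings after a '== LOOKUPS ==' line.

Trace:
  + 85.6.111.0/24 (H3) depth=24
  - 85.6.111.0/24 clear@24
  + 134.0.0.0/7 (H1) depth=7
  - 134.0.0.0/7 clear@7
  + 0.0.0.0/0 (H2) depth=0
  + 135.134.88.0/24 (H3) depth=24
  + 135.134.80.0/20 (H5) depth=20
  + 132.0.0.0/6 (H2) depth=6
  Q 132.0.0.5: descend 100001 ; hops seen [H2,H2] ; pick H2
  Q 132.0.0.0: descend 100001 ; hops seen [H2,H2] ; pick H2
  + 135.0.0.0/8 (H1) depth=8
  Q 135.134.80.1: descend 10000111100001100101 ; hops seen [H2,H2,H1,H5] ; pick H5
  + 85.6.111.240/30 (H1) depth=30
  + 85.6.111.241/32 (H0) depth=32
  Q 165.53.58.233: descend 10 ; hops seen [H2] ; pick H2
  + 85.6.111.0/24 (H4) depth=24
  - 85.6.111.0/24 clear@24
  + 85.6.0.0/16 (H2) depth=16
  + 135.134.88.245/32 (H5) depth=32
  + 135.134.80.0/20 (H3) depth=20
  Q 85.6.111.241: descend 01010101000001100110111111110001 ; hops seen [H2,H2,H1,H0] ; pick H0
  Q 135.13.137.40: descend 10000111 ; hops seen [H2,H2,H1] ; pick H1
  Q 85.6.114.45: descend 0101010100000110011 ; hops seen [H2,H2] ; pick H2
  + 85.0.0.0/8 (H5) depth=8
  + 135.134.0.0/16 (H1) depth=16
  Q 85.6.111.241: descend 01010101000001100110111111110001 ; hops seen [H2,H5,H2,H1,H0] ; pick H0
  Q 10.56.220.84: descend 0 ; hops seen [H2] ; pick H2

== LOOKUPS ==
["H2","H2","H5","H2","H0","H1","H2","H0","H2"]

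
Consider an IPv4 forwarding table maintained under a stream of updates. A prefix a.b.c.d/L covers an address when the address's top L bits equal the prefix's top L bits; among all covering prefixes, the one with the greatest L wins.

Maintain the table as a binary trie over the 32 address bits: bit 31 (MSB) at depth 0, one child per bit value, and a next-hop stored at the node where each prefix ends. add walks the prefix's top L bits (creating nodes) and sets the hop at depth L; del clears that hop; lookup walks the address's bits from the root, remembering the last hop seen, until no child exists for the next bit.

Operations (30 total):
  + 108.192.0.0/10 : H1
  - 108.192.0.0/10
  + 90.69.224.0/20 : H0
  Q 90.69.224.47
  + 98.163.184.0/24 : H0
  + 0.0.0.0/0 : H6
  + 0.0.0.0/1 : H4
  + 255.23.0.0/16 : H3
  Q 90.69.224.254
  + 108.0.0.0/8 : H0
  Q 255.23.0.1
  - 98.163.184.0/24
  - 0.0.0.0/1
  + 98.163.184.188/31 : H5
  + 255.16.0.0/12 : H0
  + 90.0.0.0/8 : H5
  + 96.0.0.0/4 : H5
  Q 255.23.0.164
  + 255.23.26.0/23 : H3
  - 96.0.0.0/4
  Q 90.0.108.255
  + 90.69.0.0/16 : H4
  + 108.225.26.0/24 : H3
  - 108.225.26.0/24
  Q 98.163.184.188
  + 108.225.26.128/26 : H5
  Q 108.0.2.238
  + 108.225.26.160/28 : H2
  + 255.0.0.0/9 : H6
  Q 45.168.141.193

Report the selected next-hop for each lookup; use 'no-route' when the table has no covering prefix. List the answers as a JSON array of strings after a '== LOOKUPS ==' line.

Process each operation:
  add 108.192.0.0/10 -> H1 at depth 10
  del 108.192.0.0/10 (clear depth 10)
  add 90.69.224.0/20 -> H0 at depth 20
  Q 90.69.224.47: descend 01011010010001011110 ; hops seen [H0] ; pick H0
  add 98.163.184.0/24 -> H0 at depth 24
  add 0.0.0.0/0 -> H6 at depth 0
  add 0.0.0.0/1 -> H4 at depth 1
  add 255.23.0.0/16 -> H3 at depth 16
  Q 90.69.224.254: descend 01011010010001011110 ; hops seen [H6,H4,H0] ; pick H0
  add 108.0.0.0/8 -> H0 at depth 8
  Q 255.23.0.1: descend 1111111100010111 ; hops seen [H6,H3] ; pick H3
  del 98.163.184.0/24 (clear depth 24)
  del 0.0.0.0/1 (clear depth 1)
  add 98.163.184.188/31 -> H5 at depth 31
  add 255.16.0.0/12 -> H0 at depth 12
  add 90.0.0.0/8 -> H5 at depth 8
  add 96.0.0.0/4 -> H5 at depth 4
  Q 255.23.0.164: descend 1111111100010111 ; hops seen [H6,H0,H3] ; pick H3
  add 255.23.26.0/23 -> H3 at depth 23
  del 96.0.0.0/4 (clear depth 4)
  Q 90.0.108.255: descend 010110100 ; hops seen [H6,H5] ; pick H5
  add 90.69.0.0/16 -> H4 at depth 16
  add 108.225.26.0/24 -> H3 at depth 24
  del 108.225.26.0/24 (clear depth 24)
  Q 98.163.184.188: descend 0110001010100011101110001011110 ; hops seen [H6,H5] ; pick H5
  add 108.225.26.128/26 -> H5 at depth 26
  Q 108.0.2.238: descend 01101100 ; hops seen [H6,H0] ; pick H0
  add 108.225.26.160/28 -> H2 at depth 28
  add 255.0.0.0/9 -> H6 at depth 9
  Q 45.168.141.193: descend 0 ; hops seen [H6] ; pick H6

== LOOKUPS ==
["H0","H0","H3","H3","H5","H5","H0","H6"]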